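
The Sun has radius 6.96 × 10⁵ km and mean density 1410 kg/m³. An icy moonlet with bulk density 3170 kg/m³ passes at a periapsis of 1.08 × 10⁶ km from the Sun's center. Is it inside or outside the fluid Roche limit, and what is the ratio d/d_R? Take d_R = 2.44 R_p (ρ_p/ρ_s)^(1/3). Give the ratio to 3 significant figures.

d_R = 2.44 × (6.96 × 10⁵ km) × (1410/3170)^(1/3) = 1.296 × 10⁶ km
d/d_R = (1.08 × 10⁶) / (1.296 × 10⁶) = 0.833
Since d/d_R < 1, the body is inside the Roche limit.

inside; d/d_R ≈ 0.833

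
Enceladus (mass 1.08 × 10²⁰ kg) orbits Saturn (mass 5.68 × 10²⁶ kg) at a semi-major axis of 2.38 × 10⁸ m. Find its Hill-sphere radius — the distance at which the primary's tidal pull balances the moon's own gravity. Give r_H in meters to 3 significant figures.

9.49 × 10⁵ m

r_H ≈ a (m/3M)^(1/3)
    = (2.38 × 10⁸) × (1.08 × 10²⁰ / (3 × 5.68 × 10²⁶))^(1/3)
    = 9.49 × 10⁵ m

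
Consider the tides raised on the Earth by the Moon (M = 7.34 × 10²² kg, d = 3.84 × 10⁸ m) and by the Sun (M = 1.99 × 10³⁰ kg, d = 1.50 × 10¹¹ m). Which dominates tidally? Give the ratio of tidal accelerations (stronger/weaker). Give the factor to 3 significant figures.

The tide-raising term goes as M/d³ (the gradient of a 1/d² field).
The Moon: (7.34 × 10²²) / (3.84 × 10⁸)³ = 1.296 × 10⁻³
The Sun: (1.99 × 10³⁰) / (1.50 × 10¹¹)³ = 5.896 × 10⁻⁴
Ratio (larger/smaller) = 2.20

The Moon, by a factor of ≈ 2.20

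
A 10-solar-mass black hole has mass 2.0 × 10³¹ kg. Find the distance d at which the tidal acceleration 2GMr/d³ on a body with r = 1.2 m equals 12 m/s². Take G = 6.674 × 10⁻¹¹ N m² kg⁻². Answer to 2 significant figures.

2GMr/d³ = a_tidal  ⇒  d = (2GMr / a_tidal)^(1/3)
d = (2 × 6.674×10⁻¹¹ × (2.0 × 10³¹) × (1.2) / (12))^(1/3)
  = 6.4 × 10⁶ m

6.4 × 10⁶ m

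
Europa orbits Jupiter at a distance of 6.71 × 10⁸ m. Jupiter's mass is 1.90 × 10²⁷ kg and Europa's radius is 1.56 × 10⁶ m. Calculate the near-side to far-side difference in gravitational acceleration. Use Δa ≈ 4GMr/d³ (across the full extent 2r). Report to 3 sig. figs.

2.62 × 10⁻³ m/s²

a_tidal = 4GMr/d³
        = 4 × (6.674 × 10⁻¹¹) × (1.90 × 10²⁷) × (1.56 × 10⁶) / (6.71 × 10⁸)³
        = 2.62 × 10⁻³ m/s²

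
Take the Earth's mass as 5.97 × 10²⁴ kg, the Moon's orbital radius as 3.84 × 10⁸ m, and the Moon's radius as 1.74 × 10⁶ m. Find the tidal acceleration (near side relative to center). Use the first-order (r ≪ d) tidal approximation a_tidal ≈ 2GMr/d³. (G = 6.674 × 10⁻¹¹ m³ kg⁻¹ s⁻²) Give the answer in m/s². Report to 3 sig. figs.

2.45 × 10⁻⁵ m/s²

Δa = 2GMr/d³
   = 2 × (6.674 × 10⁻¹¹) × (5.97 × 10²⁴) × (1.74 × 10⁶) / (3.84 × 10⁸)³
   = 2.45 × 10⁻⁵ m/s²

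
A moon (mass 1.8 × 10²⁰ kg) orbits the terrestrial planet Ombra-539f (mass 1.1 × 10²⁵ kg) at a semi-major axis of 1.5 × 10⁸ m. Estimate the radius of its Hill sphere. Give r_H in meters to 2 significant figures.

2.6 × 10⁶ m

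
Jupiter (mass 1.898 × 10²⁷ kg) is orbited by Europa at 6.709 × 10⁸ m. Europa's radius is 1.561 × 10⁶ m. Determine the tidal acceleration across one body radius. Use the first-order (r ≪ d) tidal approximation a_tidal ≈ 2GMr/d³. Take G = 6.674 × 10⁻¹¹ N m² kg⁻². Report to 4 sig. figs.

Δa = 2GMr/d³
   = 2 × (6.674 × 10⁻¹¹) × (1.898 × 10²⁷) × (1.561 × 10⁶) / (6.709 × 10⁸)³
   = 1.310 × 10⁻³ m/s²

1.310 × 10⁻³ m/s²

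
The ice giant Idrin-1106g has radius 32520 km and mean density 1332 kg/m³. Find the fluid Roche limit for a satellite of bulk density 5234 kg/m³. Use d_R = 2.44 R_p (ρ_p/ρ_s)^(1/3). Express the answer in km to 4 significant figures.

d_R = 2.44 × 32520 km × (1332/5234)^(1/3)
    = 50280 km

50280 km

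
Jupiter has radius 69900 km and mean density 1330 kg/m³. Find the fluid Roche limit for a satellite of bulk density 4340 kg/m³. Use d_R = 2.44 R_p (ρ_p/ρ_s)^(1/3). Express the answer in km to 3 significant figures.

d_R = 2.44 × 69900 km × (1330/4340)^(1/3)
    = 1.15 × 10⁵ km

1.15 × 10⁵ km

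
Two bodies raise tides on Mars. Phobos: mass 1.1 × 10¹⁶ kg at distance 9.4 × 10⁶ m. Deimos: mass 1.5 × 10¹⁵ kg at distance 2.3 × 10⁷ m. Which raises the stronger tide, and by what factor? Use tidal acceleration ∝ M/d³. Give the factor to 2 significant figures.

Phobos, by a factor of ≈ 110

The tide-raising term goes as M/d³ (the gradient of a 1/d² field).
Phobos: (1.1 × 10¹⁶) / (9.4 × 10⁶)³ = 1.324 × 10⁻⁵
Deimos: (1.5 × 10¹⁵) / (2.3 × 10⁷)³ = 1.233 × 10⁻⁷
Ratio (larger/smaller) = 110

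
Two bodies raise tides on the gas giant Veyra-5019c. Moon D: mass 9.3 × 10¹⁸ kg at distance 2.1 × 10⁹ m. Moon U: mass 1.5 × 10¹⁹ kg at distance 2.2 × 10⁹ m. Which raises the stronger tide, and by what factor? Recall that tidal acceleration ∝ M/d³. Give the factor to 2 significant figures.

Moon U, by a factor of ≈ 1.4

The tide-raising term goes as M/d³ (the gradient of a 1/d² field).
Moon D: (9.3 × 10¹⁸) / (2.1 × 10⁹)³ = 1.004 × 10⁻⁹
Moon U: (1.5 × 10¹⁹) / (2.2 × 10⁹)³ = 1.409 × 10⁻⁹
Ratio (larger/smaller) = 1.4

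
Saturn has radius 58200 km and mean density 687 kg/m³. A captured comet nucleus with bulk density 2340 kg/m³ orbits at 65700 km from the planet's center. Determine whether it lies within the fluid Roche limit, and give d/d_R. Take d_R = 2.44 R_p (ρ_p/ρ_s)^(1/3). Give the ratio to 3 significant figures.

inside; d/d_R ≈ 0.696

d_R = 2.44 × (58200 km) × (687/2340)^(1/3) = 94380 km
d/d_R = (65700) / (94380) = 0.696
Since d/d_R < 1, the body is inside the Roche limit.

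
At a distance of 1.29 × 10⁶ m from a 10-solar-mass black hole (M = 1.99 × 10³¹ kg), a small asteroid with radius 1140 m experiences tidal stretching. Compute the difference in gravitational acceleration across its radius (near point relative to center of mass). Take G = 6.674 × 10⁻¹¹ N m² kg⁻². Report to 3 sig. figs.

1.41 × 10⁶ m/s²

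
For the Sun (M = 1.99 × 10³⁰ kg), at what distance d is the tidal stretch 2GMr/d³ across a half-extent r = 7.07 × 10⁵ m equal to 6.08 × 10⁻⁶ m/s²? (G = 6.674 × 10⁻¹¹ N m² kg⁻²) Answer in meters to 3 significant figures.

3.14 × 10¹⁰ m

2GMr/d³ = a_tidal  ⇒  d = (2GMr / a_tidal)^(1/3)
d = (2 × 6.674×10⁻¹¹ × (1.99 × 10³⁰) × (7.07 × 10⁵) / (6.08 × 10⁻⁶))^(1/3)
  = 3.14 × 10¹⁰ m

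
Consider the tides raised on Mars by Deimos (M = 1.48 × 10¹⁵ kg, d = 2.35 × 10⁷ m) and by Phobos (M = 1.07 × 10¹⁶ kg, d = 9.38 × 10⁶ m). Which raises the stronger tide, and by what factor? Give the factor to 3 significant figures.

Phobos, by a factor of ≈ 114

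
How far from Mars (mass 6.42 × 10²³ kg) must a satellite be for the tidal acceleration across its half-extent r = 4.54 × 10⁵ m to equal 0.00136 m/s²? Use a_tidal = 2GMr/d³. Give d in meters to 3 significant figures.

3.06 × 10⁷ m

2GMr/d³ = a_tidal  ⇒  d = (2GMr / a_tidal)^(1/3)
d = (2 × 6.674×10⁻¹¹ × (6.42 × 10²³) × (4.54 × 10⁵) / (0.00136))^(1/3)
  = 3.06 × 10⁷ m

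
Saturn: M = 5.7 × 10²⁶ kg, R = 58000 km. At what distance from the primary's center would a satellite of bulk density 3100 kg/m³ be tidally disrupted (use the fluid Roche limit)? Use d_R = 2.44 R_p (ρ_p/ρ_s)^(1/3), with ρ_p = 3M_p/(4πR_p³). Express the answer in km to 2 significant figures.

ρ_p = 3M_p/(4πR_p³) = 3 × (5.7 × 10²⁶) / (4π × (5.8 × 10⁷ m)³) = 700 kg/m³
d_R = 2.44 × 58000 km × (700/3100)^(1/3)
    = 86000 km

86000 km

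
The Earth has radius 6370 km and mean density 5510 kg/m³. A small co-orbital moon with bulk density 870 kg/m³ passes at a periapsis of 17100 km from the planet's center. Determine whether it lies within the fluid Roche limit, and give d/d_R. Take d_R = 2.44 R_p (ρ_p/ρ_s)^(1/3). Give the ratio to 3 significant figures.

inside; d/d_R ≈ 0.595

d_R = 2.44 × (6370 km) × (5510/870)^(1/3) = 28760 km
d/d_R = (17100) / (28760) = 0.595
Since d/d_R < 1, the body is inside the Roche limit.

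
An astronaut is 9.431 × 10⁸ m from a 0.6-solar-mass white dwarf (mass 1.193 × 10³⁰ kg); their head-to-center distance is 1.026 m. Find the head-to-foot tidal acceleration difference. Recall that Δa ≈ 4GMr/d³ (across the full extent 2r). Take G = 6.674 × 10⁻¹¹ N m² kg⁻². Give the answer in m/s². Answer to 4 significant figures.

3.895 × 10⁻⁷ m/s²

Δa = 4GMr/d³
   = 4 × (6.674 × 10⁻¹¹) × (1.193 × 10³⁰) × (1.026) / (9.431 × 10⁸)³
   = 3.895 × 10⁻⁷ m/s²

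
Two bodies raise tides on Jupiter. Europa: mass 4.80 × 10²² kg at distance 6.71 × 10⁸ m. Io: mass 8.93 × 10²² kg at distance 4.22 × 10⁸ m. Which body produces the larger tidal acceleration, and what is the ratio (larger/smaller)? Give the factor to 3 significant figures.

Io, by a factor of ≈ 7.48

The tide-raising term goes as M/d³ (the gradient of a 1/d² field).
Europa: (4.80 × 10²²) / (6.71 × 10⁸)³ = 1.589 × 10⁻⁴
Io: (8.93 × 10²²) / (4.22 × 10⁸)³ = 1.188 × 10⁻³
Ratio (larger/smaller) = 7.48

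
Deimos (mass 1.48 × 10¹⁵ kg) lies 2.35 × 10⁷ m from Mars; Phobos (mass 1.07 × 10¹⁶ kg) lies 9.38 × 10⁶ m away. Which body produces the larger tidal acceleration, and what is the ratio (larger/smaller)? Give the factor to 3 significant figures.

Tidal acceleration ∝ M/d³, so compare M/d³ for each.
Deimos: (1.48 × 10¹⁵) / (2.35 × 10⁷)³ = 1.140 × 10⁻⁷
Phobos: (1.07 × 10¹⁶) / (9.38 × 10⁶)³ = 1.297 × 10⁻⁵
Ratio (larger/smaller) = 114

Phobos, by a factor of ≈ 114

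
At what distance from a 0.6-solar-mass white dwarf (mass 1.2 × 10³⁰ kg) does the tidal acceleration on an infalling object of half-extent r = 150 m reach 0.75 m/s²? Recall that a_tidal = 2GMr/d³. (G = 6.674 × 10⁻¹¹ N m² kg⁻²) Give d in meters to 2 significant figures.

3.2 × 10⁷ m

2GMr/d³ = a_tidal  ⇒  d = (2GMr / a_tidal)^(1/3)
d = (2 × 6.674×10⁻¹¹ × (1.2 × 10³⁰) × (150) / (0.75))^(1/3)
  = 3.2 × 10⁷ m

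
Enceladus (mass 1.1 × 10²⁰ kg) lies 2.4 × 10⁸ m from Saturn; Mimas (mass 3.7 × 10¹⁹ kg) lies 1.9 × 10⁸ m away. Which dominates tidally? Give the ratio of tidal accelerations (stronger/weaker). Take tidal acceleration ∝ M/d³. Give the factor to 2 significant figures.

Enceladus, by a factor of ≈ 1.5

Tidal acceleration ∝ M/d³, so compare M/d³ for each.
Enceladus: (1.1 × 10²⁰) / (2.4 × 10⁸)³ = 7.957 × 10⁻⁶
Mimas: (3.7 × 10¹⁹) / (1.9 × 10⁸)³ = 5.394 × 10⁻⁶
Ratio (larger/smaller) = 1.5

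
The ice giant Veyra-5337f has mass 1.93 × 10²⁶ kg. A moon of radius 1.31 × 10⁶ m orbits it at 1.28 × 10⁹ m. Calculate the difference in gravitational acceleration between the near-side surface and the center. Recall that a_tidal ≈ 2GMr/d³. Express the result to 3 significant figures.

Δg = 2GMr/d³
   = 2 × (6.674 × 10⁻¹¹) × (1.93 × 10²⁶) × (1.31 × 10⁶) / (1.28 × 10⁹)³
   = 1.61 × 10⁻⁵ m/s²

1.61 × 10⁻⁵ m/s²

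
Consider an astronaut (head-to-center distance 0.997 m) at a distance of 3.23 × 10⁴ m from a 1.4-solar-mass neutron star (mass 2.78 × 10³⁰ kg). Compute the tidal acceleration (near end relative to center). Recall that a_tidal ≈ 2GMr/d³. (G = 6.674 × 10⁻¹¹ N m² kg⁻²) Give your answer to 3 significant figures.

1.10 × 10⁷ m/s²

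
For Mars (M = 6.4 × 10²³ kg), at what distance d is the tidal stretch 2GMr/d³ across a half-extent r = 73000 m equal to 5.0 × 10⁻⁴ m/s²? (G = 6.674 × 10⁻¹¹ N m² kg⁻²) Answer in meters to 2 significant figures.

2.3 × 10⁷ m

2GMr/d³ = a_tidal  ⇒  d = (2GMr / a_tidal)^(1/3)
d = (2 × 6.674×10⁻¹¹ × (6.4 × 10²³) × (73000) / (5.0 × 10⁻⁴))^(1/3)
  = 2.3 × 10⁷ m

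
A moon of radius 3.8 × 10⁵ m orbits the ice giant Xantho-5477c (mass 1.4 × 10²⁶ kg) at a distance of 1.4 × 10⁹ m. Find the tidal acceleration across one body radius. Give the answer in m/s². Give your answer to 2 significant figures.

Differencing GM/(d−r)² and GM/d² to first order in r/d gives 2GMr/d³.
a_tidal = 2GMr/d³
        = 2 × (6.674 × 10⁻¹¹) × (1.4 × 10²⁶) × (3.8 × 10⁵) / (1.4 × 10⁹)³
        = 2.6 × 10⁻⁶ m/s²

2.6 × 10⁻⁶ m/s²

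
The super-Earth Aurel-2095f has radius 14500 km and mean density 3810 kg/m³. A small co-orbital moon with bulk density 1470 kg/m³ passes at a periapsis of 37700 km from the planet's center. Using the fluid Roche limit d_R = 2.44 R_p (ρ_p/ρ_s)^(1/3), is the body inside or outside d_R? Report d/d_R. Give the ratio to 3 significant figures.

inside; d/d_R ≈ 0.776

d_R = 2.44 × (14500 km) × (3810/1470)^(1/3) = 48600 km
d/d_R = (37700) / (48600) = 0.776
Since d/d_R < 1, the body is inside the Roche limit.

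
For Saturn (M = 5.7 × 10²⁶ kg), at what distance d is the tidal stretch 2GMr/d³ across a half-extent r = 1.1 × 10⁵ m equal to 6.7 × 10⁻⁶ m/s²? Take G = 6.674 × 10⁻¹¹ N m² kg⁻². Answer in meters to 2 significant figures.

1.1 × 10⁹ m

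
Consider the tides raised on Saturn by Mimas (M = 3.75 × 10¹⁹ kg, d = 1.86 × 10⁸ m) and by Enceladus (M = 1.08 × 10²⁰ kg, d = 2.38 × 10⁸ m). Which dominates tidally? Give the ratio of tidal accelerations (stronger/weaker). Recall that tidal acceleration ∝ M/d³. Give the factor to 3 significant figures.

Enceladus, by a factor of ≈ 1.37

Compare M/d³ for the two perturbers:
Mimas: (3.75 × 10¹⁹) / (1.86 × 10⁸)³ = 5.828 × 10⁻⁶
Enceladus: (1.08 × 10²⁰) / (2.38 × 10⁸)³ = 8.011 × 10⁻⁶
Ratio (larger/smaller) = 1.37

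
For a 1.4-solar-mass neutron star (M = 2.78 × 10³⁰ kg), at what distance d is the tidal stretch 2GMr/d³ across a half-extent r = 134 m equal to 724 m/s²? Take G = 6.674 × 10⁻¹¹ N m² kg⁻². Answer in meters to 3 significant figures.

2GMr/d³ = a_tidal  ⇒  d = (2GMr / a_tidal)^(1/3)
d = (2 × 6.674×10⁻¹¹ × (2.78 × 10³⁰) × (134) / (724))^(1/3)
  = 4.10 × 10⁶ m

4.10 × 10⁶ m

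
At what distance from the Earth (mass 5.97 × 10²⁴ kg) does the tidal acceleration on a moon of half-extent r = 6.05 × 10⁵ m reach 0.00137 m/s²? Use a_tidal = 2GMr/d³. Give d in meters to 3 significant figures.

7.06 × 10⁷ m

2GMr/d³ = a_tidal  ⇒  d = (2GMr / a_tidal)^(1/3)
d = (2 × 6.674×10⁻¹¹ × (5.97 × 10²⁴) × (6.05 × 10⁵) / (0.00137))^(1/3)
  = 7.06 × 10⁷ m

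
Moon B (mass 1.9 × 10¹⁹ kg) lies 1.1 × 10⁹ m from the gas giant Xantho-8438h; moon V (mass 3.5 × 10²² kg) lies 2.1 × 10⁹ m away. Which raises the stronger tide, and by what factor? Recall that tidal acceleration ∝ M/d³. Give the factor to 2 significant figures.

Moon V, by a factor of ≈ 260

Tidal stretch scales as M/d³; compute that for each body.
Moon B: (1.9 × 10¹⁹) / (1.1 × 10⁹)³ = 1.427 × 10⁻⁸
Moon V: (3.5 × 10²²) / (2.1 × 10⁹)³ = 3.779 × 10⁻⁶
Ratio (larger/smaller) = 260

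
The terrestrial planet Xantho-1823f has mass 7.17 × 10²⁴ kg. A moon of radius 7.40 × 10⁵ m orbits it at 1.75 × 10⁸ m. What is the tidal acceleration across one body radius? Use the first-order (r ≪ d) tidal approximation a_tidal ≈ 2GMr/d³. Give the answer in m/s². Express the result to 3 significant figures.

The tidal stretch is the gradient of GM/d² times the body's extent r, hence the 1/d³ dependence.
Δg = 2GMr/d³
   = 2 × (6.674 × 10⁻¹¹) × (7.17 × 10²⁴) × (7.40 × 10⁵) / (1.75 × 10⁸)³
   = 1.32 × 10⁻⁴ m/s²

1.32 × 10⁻⁴ m/s²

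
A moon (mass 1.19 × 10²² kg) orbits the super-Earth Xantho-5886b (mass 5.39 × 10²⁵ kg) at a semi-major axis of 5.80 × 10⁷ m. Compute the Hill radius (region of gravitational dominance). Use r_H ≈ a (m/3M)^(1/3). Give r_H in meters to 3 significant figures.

2.43 × 10⁶ m

r_H ≈ a (m/3M)^(1/3)
    = (5.80 × 10⁷) × (1.19 × 10²² / (3 × 5.39 × 10²⁵))^(1/3)
    = 2.43 × 10⁶ m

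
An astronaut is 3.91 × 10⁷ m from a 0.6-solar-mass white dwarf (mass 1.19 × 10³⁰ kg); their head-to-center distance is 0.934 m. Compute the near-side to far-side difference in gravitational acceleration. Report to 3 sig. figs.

The field gradient is 2GM/d³; across the full diameter 2r the difference is 4GMr/d³.
a_tidal = 4GMr/d³
        = 4 × (6.674 × 10⁻¹¹) × (1.19 × 10³⁰) × (0.934) / (3.91 × 10⁷)³
        = 4.96 × 10⁻³ m/s²

4.96 × 10⁻³ m/s²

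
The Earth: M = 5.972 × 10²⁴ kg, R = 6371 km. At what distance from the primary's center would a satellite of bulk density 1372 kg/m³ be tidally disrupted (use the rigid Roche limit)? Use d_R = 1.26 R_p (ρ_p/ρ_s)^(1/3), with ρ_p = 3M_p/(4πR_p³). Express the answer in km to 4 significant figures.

12760 km

ρ_p = 3M_p/(4πR_p³) = 3 × (5.972 × 10²⁴) / (4π × (6.371 × 10⁶ m)³) = 5513 kg/m³
d_R = 1.26 × 6371 km × (5513/1372)^(1/3)
    = 12760 km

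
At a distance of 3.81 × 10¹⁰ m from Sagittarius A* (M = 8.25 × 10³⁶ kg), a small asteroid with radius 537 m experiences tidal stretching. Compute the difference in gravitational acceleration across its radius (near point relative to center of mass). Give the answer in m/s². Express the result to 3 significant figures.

Δa = 2GMr/d³
   = 2 × (6.674 × 10⁻¹¹) × (8.25 × 10³⁶) × (537) / (3.81 × 10¹⁰)³
   = 1.07 × 10⁻² m/s²

1.07 × 10⁻² m/s²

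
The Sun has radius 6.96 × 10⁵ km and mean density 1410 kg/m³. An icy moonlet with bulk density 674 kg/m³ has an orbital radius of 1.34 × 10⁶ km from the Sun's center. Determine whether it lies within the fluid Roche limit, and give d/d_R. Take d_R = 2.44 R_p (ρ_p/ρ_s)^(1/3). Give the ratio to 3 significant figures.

d_R = 2.44 × (6.96 × 10⁵ km) × (1410/674)^(1/3) = 2.172 × 10⁶ km
d/d_R = (1.34 × 10⁶) / (2.172 × 10⁶) = 0.617
Since d/d_R < 1, the body is inside the Roche limit.

inside; d/d_R ≈ 0.617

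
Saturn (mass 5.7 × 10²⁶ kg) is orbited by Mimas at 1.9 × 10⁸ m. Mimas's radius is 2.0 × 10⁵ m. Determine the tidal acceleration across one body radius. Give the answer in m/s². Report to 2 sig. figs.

The tidal stretch is the gradient of GM/d² times the body's extent r, hence the 1/d³ dependence.
Δa = 2GMr/d³
   = 2 × (6.674 × 10⁻¹¹) × (5.7 × 10²⁶) × (2.0 × 10⁵) / (1.9 × 10⁸)³
   = 2.2 × 10⁻³ m/s²

2.2 × 10⁻³ m/s²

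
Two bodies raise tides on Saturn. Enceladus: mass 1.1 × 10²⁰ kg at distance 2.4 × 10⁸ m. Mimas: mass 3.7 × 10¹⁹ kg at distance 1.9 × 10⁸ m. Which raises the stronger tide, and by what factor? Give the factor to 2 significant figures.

Enceladus, by a factor of ≈ 1.5

Tidal acceleration ∝ M/d³, so compare M/d³ for each.
Enceladus: (1.1 × 10²⁰) / (2.4 × 10⁸)³ = 7.957 × 10⁻⁶
Mimas: (3.7 × 10¹⁹) / (1.9 × 10⁸)³ = 5.394 × 10⁻⁶
Ratio (larger/smaller) = 1.5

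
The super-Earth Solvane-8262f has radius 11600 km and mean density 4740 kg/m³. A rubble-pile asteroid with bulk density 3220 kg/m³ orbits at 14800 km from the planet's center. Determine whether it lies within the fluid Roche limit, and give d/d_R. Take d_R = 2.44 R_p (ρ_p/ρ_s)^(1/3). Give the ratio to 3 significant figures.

d_R = 2.44 × (11600 km) × (4740/3220)^(1/3) = 32200 km
d/d_R = (14800) / (32200) = 0.460
Since d/d_R < 1, the body is inside the Roche limit.

inside; d/d_R ≈ 0.460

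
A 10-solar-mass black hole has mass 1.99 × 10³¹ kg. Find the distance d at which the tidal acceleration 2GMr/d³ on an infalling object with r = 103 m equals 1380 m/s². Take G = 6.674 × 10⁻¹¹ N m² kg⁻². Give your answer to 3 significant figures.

5.83 × 10⁶ m

2GMr/d³ = a_tidal  ⇒  d = (2GMr / a_tidal)^(1/3)
d = (2 × 6.674×10⁻¹¹ × (1.99 × 10³¹) × (103) / (1380))^(1/3)
  = 5.83 × 10⁶ m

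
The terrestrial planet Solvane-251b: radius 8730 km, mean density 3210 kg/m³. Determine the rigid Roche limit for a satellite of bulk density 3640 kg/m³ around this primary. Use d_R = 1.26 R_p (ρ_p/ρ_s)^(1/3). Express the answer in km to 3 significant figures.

10500 km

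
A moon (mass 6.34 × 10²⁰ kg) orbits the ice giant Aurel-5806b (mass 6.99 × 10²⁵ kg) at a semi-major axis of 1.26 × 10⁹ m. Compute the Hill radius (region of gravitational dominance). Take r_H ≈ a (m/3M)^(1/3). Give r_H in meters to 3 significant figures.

r_H ≈ a (m/3M)^(1/3)
    = (1.26 × 10⁹) × (6.34 × 10²⁰ / (3 × 6.99 × 10²⁵))^(1/3)
    = 1.82 × 10⁷ m

1.82 × 10⁷ m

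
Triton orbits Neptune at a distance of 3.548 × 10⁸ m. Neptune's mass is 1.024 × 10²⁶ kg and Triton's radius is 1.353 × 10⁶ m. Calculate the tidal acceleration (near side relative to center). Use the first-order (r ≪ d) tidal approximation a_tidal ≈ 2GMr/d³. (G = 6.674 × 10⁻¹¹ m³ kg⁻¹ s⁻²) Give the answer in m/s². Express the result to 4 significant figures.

4.141 × 10⁻⁴ m/s²

Δa = 2GMr/d³
   = 2 × (6.674 × 10⁻¹¹) × (1.024 × 10²⁶) × (1.353 × 10⁶) / (3.548 × 10⁸)³
   = 4.141 × 10⁻⁴ m/s²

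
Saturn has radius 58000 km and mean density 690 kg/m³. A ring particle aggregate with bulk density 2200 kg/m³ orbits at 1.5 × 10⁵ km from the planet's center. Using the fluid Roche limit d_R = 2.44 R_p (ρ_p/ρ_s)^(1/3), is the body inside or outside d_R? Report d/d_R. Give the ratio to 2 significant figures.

d_R = 2.44 × (58000 km) × (690/2200)^(1/3) = 96150 km
d/d_R = (1.5 × 10⁵) / (96150) = 1.6
Since d/d_R > 1, the body is outside the Roche limit.

outside; d/d_R ≈ 1.6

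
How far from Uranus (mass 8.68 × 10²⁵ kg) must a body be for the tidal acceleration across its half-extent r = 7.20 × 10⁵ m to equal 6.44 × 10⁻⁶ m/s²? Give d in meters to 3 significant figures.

1.09 × 10⁹ m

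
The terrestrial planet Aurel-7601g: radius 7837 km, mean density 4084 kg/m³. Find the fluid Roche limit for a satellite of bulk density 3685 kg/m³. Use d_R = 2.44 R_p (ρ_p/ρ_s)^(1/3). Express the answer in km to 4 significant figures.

19790 km

d_R = 2.44 × 7837 km × (4084/3685)^(1/3)
    = 19790 km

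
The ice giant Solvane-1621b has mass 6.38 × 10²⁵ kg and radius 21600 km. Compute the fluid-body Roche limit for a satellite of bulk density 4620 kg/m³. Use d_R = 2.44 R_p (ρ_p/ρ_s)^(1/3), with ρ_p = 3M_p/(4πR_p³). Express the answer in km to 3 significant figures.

36300 km

ρ_p = 3M_p/(4πR_p³) = 3 × (6.38 × 10²⁵) / (4π × (2.16 × 10⁷ m)³) = 1510 kg/m³
d_R = 2.44 × 21600 km × (1510/4620)^(1/3)
    = 36300 km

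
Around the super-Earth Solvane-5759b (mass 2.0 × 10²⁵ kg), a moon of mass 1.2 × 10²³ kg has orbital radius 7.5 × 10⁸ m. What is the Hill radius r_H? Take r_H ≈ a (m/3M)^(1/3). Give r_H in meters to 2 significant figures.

9.4 × 10⁷ m

r_H ≈ a (m/3M)^(1/3)
    = (7.5 × 10⁸) × (1.2 × 10²³ / (3 × 2.0 × 10²⁵))^(1/3)
    = 9.4 × 10⁷ m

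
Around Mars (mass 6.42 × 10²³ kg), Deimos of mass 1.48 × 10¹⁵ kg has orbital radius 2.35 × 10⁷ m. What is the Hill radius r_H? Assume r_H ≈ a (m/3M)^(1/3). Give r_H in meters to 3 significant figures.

2.15 × 10⁴ m

r_H ≈ a (m/3M)^(1/3)
    = (2.35 × 10⁷) × (1.48 × 10¹⁵ / (3 × 6.42 × 10²³))^(1/3)
    = 2.15 × 10⁴ m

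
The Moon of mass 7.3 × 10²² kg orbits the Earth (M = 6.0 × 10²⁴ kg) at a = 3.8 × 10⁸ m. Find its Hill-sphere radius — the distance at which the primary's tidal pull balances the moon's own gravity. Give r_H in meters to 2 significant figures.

6.1 × 10⁷ m

r_H ≈ a (m/3M)^(1/3)
    = (3.8 × 10⁸) × (7.3 × 10²² / (3 × 6.0 × 10²⁴))^(1/3)
    = 6.1 × 10⁷ m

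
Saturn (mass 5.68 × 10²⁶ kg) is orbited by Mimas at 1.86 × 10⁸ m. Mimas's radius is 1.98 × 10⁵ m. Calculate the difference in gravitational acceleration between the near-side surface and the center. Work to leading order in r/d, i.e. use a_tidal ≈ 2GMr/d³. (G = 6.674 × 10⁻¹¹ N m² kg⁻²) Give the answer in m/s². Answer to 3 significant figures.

2.33 × 10⁻³ m/s²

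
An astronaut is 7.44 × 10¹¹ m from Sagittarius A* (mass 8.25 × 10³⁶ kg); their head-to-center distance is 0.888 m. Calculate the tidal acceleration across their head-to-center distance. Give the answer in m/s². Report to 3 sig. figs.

2.37 × 10⁻⁹ m/s²

Δg = 2GMr/d³
   = 2 × (6.674 × 10⁻¹¹) × (8.25 × 10³⁶) × (0.888) / (7.44 × 10¹¹)³
   = 2.37 × 10⁻⁹ m/s²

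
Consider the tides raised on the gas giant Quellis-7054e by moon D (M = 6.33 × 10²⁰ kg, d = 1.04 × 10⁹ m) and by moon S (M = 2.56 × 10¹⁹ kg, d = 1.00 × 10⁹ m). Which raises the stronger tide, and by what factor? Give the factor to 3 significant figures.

The tide-raising term goes as M/d³ (the gradient of a 1/d² field).
Moon D: (6.33 × 10²⁰) / (1.04 × 10⁹)³ = 5.627 × 10⁻⁷
Moon S: (2.56 × 10¹⁹) / (1.00 × 10⁹)³ = 2.560 × 10⁻⁸
Ratio (larger/smaller) = 22.0

Moon D, by a factor of ≈ 22.0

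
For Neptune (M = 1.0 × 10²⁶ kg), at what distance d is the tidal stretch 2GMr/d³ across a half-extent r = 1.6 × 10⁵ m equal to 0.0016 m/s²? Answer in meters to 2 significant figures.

1.1 × 10⁸ m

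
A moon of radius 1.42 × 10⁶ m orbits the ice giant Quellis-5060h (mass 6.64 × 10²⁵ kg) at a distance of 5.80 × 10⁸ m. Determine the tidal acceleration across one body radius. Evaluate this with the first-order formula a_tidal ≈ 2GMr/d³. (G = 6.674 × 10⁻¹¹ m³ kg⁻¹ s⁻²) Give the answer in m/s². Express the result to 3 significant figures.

6.45 × 10⁻⁵ m/s²

Δa = 2GMr/d³
   = 2 × (6.674 × 10⁻¹¹) × (6.64 × 10²⁵) × (1.42 × 10⁶) / (5.80 × 10⁸)³
   = 6.45 × 10⁻⁵ m/s²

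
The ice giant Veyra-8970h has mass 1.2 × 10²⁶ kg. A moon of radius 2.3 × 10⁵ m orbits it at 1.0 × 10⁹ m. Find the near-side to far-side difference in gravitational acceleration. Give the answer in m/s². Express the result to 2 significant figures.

7.4 × 10⁻⁶ m/s²

a_tidal = 4GMr/d³
        = 4 × (6.674 × 10⁻¹¹) × (1.2 × 10²⁶) × (2.3 × 10⁵) / (1.0 × 10⁹)³
        = 7.4 × 10⁻⁶ m/s²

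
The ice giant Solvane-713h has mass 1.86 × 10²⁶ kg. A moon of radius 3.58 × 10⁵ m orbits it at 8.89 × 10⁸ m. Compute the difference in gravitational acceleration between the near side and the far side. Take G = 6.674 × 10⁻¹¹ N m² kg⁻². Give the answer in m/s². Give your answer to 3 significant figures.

a_tidal = 4GMr/d³
        = 4 × (6.674 × 10⁻¹¹) × (1.86 × 10²⁶) × (3.58 × 10⁵) / (8.89 × 10⁸)³
        = 2.53 × 10⁻⁵ m/s²

2.53 × 10⁻⁵ m/s²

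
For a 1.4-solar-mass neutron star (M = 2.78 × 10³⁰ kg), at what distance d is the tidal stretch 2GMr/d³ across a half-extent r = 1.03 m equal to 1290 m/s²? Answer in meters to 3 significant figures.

6.67 × 10⁵ m

2GMr/d³ = a_tidal  ⇒  d = (2GMr / a_tidal)^(1/3)
d = (2 × 6.674×10⁻¹¹ × (2.78 × 10³⁰) × (1.03) / (1290))^(1/3)
  = 6.67 × 10⁵ m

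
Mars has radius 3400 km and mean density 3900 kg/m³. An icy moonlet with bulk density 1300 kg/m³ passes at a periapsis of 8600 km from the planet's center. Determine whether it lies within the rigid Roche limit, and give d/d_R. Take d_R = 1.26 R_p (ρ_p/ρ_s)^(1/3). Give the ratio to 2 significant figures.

outside; d/d_R ≈ 1.4

d_R = 1.26 × (3400 km) × (3900/1300)^(1/3) = 6179 km
d/d_R = (8600) / (6179) = 1.4
Since d/d_R > 1, the body is outside the Roche limit.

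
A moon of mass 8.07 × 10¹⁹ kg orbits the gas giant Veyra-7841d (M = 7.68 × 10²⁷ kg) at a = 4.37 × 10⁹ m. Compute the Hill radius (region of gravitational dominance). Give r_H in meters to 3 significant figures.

r_H ≈ a (m/3M)^(1/3)
    = (4.37 × 10⁹) × (8.07 × 10¹⁹ / (3 × 7.68 × 10²⁷))^(1/3)
    = 6.64 × 10⁶ m

6.64 × 10⁶ m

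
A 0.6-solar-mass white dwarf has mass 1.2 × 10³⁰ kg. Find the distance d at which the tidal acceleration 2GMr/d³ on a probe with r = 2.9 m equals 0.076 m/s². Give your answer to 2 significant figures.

1.8 × 10⁷ m

2GMr/d³ = a_tidal  ⇒  d = (2GMr / a_tidal)^(1/3)
d = (2 × 6.674×10⁻¹¹ × (1.2 × 10³⁰) × (2.9) / (0.076))^(1/3)
  = 1.8 × 10⁷ m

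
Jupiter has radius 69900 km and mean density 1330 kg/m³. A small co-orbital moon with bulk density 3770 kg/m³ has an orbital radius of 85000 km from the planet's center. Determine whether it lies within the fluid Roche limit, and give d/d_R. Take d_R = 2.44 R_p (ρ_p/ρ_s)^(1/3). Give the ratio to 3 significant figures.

inside; d/d_R ≈ 0.705

d_R = 2.44 × (69900 km) × (1330/3770)^(1/3) = 1.205 × 10⁵ km
d/d_R = (85000) / (1.205 × 10⁵) = 0.705
Since d/d_R < 1, the body is inside the Roche limit.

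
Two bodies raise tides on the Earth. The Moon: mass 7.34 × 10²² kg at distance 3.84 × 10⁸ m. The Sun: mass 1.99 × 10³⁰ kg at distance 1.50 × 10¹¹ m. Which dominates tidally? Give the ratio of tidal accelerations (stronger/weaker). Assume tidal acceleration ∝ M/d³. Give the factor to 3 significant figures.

The tide-raising term goes as M/d³ (the gradient of a 1/d² field).
The Moon: (7.34 × 10²²) / (3.84 × 10⁸)³ = 1.296 × 10⁻³
The Sun: (1.99 × 10³⁰) / (1.50 × 10¹¹)³ = 5.896 × 10⁻⁴
Ratio (larger/smaller) = 2.20

The Moon, by a factor of ≈ 2.20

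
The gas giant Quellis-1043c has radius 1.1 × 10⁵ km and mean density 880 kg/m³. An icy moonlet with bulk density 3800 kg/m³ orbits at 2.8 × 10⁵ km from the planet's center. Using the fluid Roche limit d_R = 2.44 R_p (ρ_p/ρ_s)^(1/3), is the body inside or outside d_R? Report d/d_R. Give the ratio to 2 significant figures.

d_R = 2.44 × (1.1 × 10⁵ km) × (880/3800)^(1/3) = 1.648 × 10⁵ km
d/d_R = (2.8 × 10⁵) / (1.648 × 10⁵) = 1.7
Since d/d_R > 1, the body is outside the Roche limit.

outside; d/d_R ≈ 1.7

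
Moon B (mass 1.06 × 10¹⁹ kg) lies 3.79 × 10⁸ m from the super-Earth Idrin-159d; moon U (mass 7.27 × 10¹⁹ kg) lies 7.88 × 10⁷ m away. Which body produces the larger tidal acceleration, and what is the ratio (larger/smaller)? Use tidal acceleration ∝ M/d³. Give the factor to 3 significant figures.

Tidal stretch scales as M/d³; compute that for each body.
Moon B: (1.06 × 10¹⁹) / (3.79 × 10⁸)³ = 1.947 × 10⁻⁷
Moon U: (7.27 × 10¹⁹) / (7.88 × 10⁷)³ = 1.486 × 10⁻⁴
Ratio (larger/smaller) = 763

Moon U, by a factor of ≈ 763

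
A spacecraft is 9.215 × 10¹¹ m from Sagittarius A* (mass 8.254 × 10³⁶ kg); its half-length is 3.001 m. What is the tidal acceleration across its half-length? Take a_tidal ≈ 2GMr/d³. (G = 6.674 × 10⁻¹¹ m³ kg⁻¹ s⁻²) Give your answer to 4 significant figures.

4.225 × 10⁻⁹ m/s²

Δg = 2GMr/d³
   = 2 × (6.674 × 10⁻¹¹) × (8.254 × 10³⁶) × (3.001) / (9.215 × 10¹¹)³
   = 4.225 × 10⁻⁹ m/s²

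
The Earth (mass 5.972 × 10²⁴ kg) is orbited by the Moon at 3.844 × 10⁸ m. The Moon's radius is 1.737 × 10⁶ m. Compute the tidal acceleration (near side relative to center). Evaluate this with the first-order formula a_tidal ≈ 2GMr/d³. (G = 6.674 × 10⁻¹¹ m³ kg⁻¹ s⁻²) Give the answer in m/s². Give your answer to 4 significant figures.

Differencing GM/(d−r)² and GM/d² to first order in r/d gives 2GMr/d³.
Δa = 2GMr/d³
   = 2 × (6.674 × 10⁻¹¹) × (5.972 × 10²⁴) × (1.737 × 10⁶) / (3.844 × 10⁸)³
   = 2.438 × 10⁻⁵ m/s²

2.438 × 10⁻⁵ m/s²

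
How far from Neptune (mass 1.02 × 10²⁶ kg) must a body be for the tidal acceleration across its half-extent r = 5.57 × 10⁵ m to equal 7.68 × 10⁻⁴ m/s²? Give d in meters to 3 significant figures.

2GMr/d³ = a_tidal  ⇒  d = (2GMr / a_tidal)^(1/3)
d = (2 × 6.674×10⁻¹¹ × (1.02 × 10²⁶) × (5.57 × 10⁵) / (7.68 × 10⁻⁴))^(1/3)
  = 2.15 × 10⁸ m

2.15 × 10⁸ m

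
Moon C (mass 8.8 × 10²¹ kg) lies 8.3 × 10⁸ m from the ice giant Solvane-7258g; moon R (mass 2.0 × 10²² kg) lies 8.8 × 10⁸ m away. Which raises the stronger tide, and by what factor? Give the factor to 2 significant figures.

Moon R, by a factor of ≈ 1.9

Tidal acceleration ∝ M/d³, so compare M/d³ for each.
Moon C: (8.8 × 10²¹) / (8.3 × 10⁸)³ = 1.539 × 10⁻⁵
Moon R: (2.0 × 10²²) / (8.8 × 10⁸)³ = 2.935 × 10⁻⁵
Ratio (larger/smaller) = 1.9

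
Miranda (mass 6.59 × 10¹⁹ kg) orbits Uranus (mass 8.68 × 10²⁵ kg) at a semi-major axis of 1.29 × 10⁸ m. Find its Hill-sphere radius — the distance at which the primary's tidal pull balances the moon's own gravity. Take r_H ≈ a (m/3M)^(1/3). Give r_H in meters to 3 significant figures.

8.16 × 10⁵ m

r_H ≈ a (m/3M)^(1/3)
    = (1.29 × 10⁸) × (6.59 × 10¹⁹ / (3 × 8.68 × 10²⁵))^(1/3)
    = 8.16 × 10⁵ m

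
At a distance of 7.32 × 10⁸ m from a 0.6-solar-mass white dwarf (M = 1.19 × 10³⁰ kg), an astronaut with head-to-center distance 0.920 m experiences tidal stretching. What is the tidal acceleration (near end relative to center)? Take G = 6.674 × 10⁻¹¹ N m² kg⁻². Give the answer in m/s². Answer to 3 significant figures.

3.73 × 10⁻⁷ m/s²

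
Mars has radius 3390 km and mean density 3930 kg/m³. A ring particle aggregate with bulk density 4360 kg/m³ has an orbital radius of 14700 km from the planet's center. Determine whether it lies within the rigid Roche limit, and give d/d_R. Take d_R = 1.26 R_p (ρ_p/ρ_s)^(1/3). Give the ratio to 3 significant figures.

outside; d/d_R ≈ 3.56

d_R = 1.26 × (3390 km) × (3930/4360)^(1/3) = 4126 km
d/d_R = (14700) / (4126) = 3.56
Since d/d_R > 1, the body is outside the Roche limit.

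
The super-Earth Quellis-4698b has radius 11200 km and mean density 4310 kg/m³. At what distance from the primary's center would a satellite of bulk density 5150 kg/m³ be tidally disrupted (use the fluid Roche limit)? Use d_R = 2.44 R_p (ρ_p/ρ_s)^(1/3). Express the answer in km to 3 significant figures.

d_R = 2.44 × 11200 km × (4310/5150)^(1/3)
    = 25800 km

25800 km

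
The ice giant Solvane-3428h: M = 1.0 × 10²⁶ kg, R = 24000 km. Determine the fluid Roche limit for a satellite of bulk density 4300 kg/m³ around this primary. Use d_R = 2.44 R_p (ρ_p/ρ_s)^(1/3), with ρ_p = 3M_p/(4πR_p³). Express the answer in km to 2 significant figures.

ρ_p = 3M_p/(4πR_p³) = 3 × (1.0 × 10²⁶) / (4π × (2.4 × 10⁷ m)³) = 1700 kg/m³
d_R = 2.44 × 24000 km × (1700/4300)^(1/3)
    = 43000 km

43000 km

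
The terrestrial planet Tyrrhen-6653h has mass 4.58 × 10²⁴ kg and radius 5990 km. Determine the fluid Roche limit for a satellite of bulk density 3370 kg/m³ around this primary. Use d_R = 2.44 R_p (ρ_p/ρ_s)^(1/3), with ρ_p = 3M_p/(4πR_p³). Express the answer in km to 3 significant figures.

ρ_p = 3M_p/(4πR_p³) = 3 × (4.58 × 10²⁴) / (4π × (5.99 × 10⁶ m)³) = 5090 kg/m³
d_R = 2.44 × 5990 km × (5090/3370)^(1/3)
    = 16800 km

16800 km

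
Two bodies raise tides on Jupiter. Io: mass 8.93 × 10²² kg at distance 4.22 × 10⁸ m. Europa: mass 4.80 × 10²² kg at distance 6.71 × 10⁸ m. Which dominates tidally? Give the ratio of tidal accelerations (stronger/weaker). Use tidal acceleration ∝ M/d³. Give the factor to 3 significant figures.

Io, by a factor of ≈ 7.48

The tide-raising term goes as M/d³ (the gradient of a 1/d² field).
Io: (8.93 × 10²²) / (4.22 × 10⁸)³ = 1.188 × 10⁻³
Europa: (4.80 × 10²²) / (6.71 × 10⁸)³ = 1.589 × 10⁻⁴
Ratio (larger/smaller) = 7.48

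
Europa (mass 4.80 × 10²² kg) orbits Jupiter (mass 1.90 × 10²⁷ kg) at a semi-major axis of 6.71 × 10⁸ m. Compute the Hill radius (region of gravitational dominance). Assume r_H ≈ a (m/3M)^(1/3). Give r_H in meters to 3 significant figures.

r_H ≈ a (m/3M)^(1/3)
    = (6.71 × 10⁸) × (4.80 × 10²² / (3 × 1.90 × 10²⁷))^(1/3)
    = 1.37 × 10⁷ m

1.37 × 10⁷ m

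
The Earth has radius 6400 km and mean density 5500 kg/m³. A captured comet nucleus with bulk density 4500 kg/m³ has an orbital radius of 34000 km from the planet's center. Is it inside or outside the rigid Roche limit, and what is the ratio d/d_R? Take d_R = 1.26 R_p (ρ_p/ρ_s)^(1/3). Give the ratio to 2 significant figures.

d_R = 1.26 × (6400 km) × (5500/4500)^(1/3) = 8622 km
d/d_R = (34000) / (8622) = 3.9
Since d/d_R > 1, the body is outside the Roche limit.

outside; d/d_R ≈ 3.9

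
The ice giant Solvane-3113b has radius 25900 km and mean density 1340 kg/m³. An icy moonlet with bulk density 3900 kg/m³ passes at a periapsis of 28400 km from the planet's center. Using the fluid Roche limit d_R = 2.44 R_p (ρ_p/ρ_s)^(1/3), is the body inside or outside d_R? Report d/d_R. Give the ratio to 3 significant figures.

inside; d/d_R ≈ 0.642

d_R = 2.44 × (25900 km) × (1340/3900)^(1/3) = 44260 km
d/d_R = (28400) / (44260) = 0.642
Since d/d_R < 1, the body is inside the Roche limit.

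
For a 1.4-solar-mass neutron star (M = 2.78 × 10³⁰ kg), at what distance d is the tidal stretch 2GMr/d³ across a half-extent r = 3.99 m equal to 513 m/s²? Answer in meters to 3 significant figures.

1.42 × 10⁶ m

2GMr/d³ = a_tidal  ⇒  d = (2GMr / a_tidal)^(1/3)
d = (2 × 6.674×10⁻¹¹ × (2.78 × 10³⁰) × (3.99) / (513))^(1/3)
  = 1.42 × 10⁶ m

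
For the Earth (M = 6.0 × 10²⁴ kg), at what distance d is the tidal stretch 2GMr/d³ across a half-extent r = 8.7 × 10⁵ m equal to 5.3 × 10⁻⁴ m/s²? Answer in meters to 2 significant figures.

1.1 × 10⁸ m

2GMr/d³ = a_tidal  ⇒  d = (2GMr / a_tidal)^(1/3)
d = (2 × 6.674×10⁻¹¹ × (6.0 × 10²⁴) × (8.7 × 10⁵) / (5.3 × 10⁻⁴))^(1/3)
  = 1.1 × 10⁸ m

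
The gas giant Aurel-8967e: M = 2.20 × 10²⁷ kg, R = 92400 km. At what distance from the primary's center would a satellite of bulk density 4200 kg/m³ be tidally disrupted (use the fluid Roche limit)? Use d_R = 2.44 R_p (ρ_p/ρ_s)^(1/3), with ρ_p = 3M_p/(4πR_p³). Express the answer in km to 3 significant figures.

1.22 × 10⁵ km

ρ_p = 3M_p/(4πR_p³) = 3 × (2.20 × 10²⁷) / (4π × (9.24 × 10⁷ m)³) = 666 kg/m³
d_R = 2.44 × 92400 km × (666/4200)^(1/3)
    = 1.22 × 10⁵ km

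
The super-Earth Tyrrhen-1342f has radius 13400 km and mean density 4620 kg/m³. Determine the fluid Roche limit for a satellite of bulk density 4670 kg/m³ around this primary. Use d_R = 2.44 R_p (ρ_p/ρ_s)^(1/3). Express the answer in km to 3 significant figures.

32600 km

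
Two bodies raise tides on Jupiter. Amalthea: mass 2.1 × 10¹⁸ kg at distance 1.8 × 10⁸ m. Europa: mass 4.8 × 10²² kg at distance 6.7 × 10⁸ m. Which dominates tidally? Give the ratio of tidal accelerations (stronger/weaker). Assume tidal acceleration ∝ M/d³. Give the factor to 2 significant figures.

Europa, by a factor of ≈ 440

The tide-raising term goes as M/d³ (the gradient of a 1/d² field).
Amalthea: (2.1 × 10¹⁸) / (1.8 × 10⁸)³ = 3.601 × 10⁻⁷
Europa: (4.8 × 10²²) / (6.7 × 10⁸)³ = 1.596 × 10⁻⁴
Ratio (larger/smaller) = 440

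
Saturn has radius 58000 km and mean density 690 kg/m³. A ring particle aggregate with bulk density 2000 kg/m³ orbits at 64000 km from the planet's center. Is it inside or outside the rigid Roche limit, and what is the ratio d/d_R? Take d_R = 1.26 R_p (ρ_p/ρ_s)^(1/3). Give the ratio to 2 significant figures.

outside; d/d_R ≈ 1.2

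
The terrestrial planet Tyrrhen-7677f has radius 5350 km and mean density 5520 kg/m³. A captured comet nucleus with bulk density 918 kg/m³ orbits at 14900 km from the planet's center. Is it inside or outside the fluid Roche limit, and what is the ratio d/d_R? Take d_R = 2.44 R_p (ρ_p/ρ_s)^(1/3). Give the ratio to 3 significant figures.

inside; d/d_R ≈ 0.628

d_R = 2.44 × (5350 km) × (5520/918)^(1/3) = 23740 km
d/d_R = (14900) / (23740) = 0.628
Since d/d_R < 1, the body is inside the Roche limit.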